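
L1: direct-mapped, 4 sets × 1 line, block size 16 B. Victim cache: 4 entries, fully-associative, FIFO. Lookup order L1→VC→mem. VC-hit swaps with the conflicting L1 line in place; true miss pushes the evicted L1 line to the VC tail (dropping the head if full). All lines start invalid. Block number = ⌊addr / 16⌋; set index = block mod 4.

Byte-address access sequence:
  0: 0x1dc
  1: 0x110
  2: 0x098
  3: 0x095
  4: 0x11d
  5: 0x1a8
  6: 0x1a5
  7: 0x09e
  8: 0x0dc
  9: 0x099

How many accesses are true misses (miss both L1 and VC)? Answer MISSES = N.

MISSES = 5

#0 0x1dc→b29/s1 MISS; vc=[]
#1 0x110→b17/s1 MISS; vc=[29]
#2 0x98→b9/s1 MISS; vc=[29,17]
#3 0x95→b9/s1 L1-HIT; vc=[29,17]
#4 0x11d→b17/s1 VC-HIT; vc=[29,9]
#5 0x1a8→b26/s2 MISS; vc=[29,9]
#6 0x1a5→b26/s2 L1-HIT; vc=[29,9]
#7 0x9e→b9/s1 VC-HIT; vc=[29,17]
#8 0xdc→b13/s1 MISS; vc=[29,17,9]
#9 0x99→b9/s1 VC-HIT; vc=[29,17,13]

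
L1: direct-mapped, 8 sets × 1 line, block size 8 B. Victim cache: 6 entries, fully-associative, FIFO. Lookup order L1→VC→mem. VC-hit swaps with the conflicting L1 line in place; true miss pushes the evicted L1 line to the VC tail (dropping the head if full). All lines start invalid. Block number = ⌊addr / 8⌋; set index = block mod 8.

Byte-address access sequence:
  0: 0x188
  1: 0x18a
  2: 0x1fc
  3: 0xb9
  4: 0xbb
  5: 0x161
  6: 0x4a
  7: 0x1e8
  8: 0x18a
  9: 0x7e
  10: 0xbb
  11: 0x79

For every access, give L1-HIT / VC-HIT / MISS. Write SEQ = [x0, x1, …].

0: 0x188 (blk 49, set 1) → MISS  vc=[]
1: 0x18a (blk 49, set 1) → L1-HIT  vc=[]
2: 0x1fc (blk 63, set 7) → MISS  vc=[]
3: 0xb9 (blk 23, set 7) → MISS  vc=[63]
4: 0xbb (blk 23, set 7) → L1-HIT  vc=[63]
5: 0x161 (blk 44, set 4) → MISS  vc=[63]
6: 0x4a (blk 9, set 1) → MISS  vc=[63, 49]
7: 0x1e8 (blk 61, set 5) → MISS  vc=[63, 49]
8: 0x18a (blk 49, set 1) → VC-HIT  vc=[63, 9]
9: 0x7e (blk 15, set 7) → MISS  vc=[63, 9, 23]
10: 0xbb (blk 23, set 7) → VC-HIT  vc=[63, 9, 15]
11: 0x79 (blk 15, set 7) → VC-HIT  vc=[63, 9, 23]

SEQ = [MISS, L1-HIT, MISS, MISS, L1-HIT, MISS, MISS, MISS, VC-HIT, MISS, VC-HIT, VC-HIT]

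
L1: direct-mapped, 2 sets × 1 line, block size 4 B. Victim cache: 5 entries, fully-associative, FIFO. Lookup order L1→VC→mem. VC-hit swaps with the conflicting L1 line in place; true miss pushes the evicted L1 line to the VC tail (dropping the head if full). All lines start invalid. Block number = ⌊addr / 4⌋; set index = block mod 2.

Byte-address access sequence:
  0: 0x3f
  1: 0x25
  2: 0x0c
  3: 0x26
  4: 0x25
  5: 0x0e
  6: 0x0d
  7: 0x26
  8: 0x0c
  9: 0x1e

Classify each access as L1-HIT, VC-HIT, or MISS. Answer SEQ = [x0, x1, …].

SEQ = [MISS, MISS, MISS, VC-HIT, L1-HIT, VC-HIT, L1-HIT, VC-HIT, VC-HIT, MISS]

0: 0x3f (blk 15, set 1) → MISS  vc=[]
1: 0x25 (blk 9, set 1) → MISS  vc=[15]
2: 0xc (blk 3, set 1) → MISS  vc=[15, 9]
3: 0x26 (blk 9, set 1) → VC-HIT  vc=[15, 3]
4: 0x25 (blk 9, set 1) → L1-HIT  vc=[15, 3]
5: 0xe (blk 3, set 1) → VC-HIT  vc=[15, 9]
6: 0xd (blk 3, set 1) → L1-HIT  vc=[15, 9]
7: 0x26 (blk 9, set 1) → VC-HIT  vc=[15, 3]
8: 0xc (blk 3, set 1) → VC-HIT  vc=[15, 9]
9: 0x1e (blk 7, set 1) → MISS  vc=[15, 9, 3]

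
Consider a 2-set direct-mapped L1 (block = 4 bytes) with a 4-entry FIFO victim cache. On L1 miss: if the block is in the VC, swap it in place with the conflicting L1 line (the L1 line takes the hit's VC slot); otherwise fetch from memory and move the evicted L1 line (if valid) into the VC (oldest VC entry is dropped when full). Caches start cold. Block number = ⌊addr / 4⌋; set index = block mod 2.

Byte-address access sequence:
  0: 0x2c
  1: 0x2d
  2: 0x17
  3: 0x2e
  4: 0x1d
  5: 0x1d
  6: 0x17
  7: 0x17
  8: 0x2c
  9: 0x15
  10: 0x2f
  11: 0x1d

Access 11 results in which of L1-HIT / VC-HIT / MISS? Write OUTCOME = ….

#0 0x2c→b11/s1 MISS; vc=[]
#1 0x2d→b11/s1 L1-HIT; vc=[]
#2 0x17→b5/s1 MISS; vc=[11]
#3 0x2e→b11/s1 VC-HIT; vc=[5]
#4 0x1d→b7/s1 MISS; vc=[5,11]
#5 0x1d→b7/s1 L1-HIT; vc=[5,11]
#6 0x17→b5/s1 VC-HIT; vc=[7,11]
#7 0x17→b5/s1 L1-HIT; vc=[7,11]
#8 0x2c→b11/s1 VC-HIT; vc=[7,5]
#9 0x15→b5/s1 VC-HIT; vc=[7,11]
#10 0x2f→b11/s1 VC-HIT; vc=[7,5]
#11 0x1d→b7/s1 VC-HIT; vc=[11,5]

OUTCOME = VC-HIT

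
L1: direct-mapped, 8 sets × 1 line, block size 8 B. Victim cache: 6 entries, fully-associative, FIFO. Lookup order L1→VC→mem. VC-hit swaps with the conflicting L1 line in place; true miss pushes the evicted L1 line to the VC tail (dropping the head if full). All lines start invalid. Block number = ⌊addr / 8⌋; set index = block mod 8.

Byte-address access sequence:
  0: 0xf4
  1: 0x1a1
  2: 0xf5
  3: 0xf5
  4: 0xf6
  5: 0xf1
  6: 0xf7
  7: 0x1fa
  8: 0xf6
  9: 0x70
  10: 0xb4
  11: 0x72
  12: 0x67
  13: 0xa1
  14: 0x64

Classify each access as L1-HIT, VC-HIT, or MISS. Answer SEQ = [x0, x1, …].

SEQ = [MISS, MISS, L1-HIT, L1-HIT, L1-HIT, L1-HIT, L1-HIT, MISS, L1-HIT, MISS, MISS, VC-HIT, MISS, MISS, VC-HIT]

  [0] addr=0xf4 blk=30 s=6: MISS | VC []
  [1] addr=0x1a1 blk=52 s=4: MISS | VC []
  [2] addr=0xf5 blk=30 s=6: L1-HIT | VC []
  [3] addr=0xf5 blk=30 s=6: L1-HIT | VC []
  [4] addr=0xf6 blk=30 s=6: L1-HIT | VC []
  [5] addr=0xf1 blk=30 s=6: L1-HIT | VC []
  [6] addr=0xf7 blk=30 s=6: L1-HIT | VC []
  [7] addr=0x1fa blk=63 s=7: MISS | VC []
  [8] addr=0xf6 blk=30 s=6: L1-HIT | VC []
  [9] addr=0x70 blk=14 s=6: MISS | VC [30]
  [10] addr=0xb4 blk=22 s=6: MISS | VC [30, 14]
  [11] addr=0x72 blk=14 s=6: VC-HIT | VC [30, 22]
  [12] addr=0x67 blk=12 s=4: MISS | VC [30, 22, 52]
  [13] addr=0xa1 blk=20 s=4: MISS | VC [30, 22, 52, 12]
  [14] addr=0x64 blk=12 s=4: VC-HIT | VC [30, 22, 52, 20]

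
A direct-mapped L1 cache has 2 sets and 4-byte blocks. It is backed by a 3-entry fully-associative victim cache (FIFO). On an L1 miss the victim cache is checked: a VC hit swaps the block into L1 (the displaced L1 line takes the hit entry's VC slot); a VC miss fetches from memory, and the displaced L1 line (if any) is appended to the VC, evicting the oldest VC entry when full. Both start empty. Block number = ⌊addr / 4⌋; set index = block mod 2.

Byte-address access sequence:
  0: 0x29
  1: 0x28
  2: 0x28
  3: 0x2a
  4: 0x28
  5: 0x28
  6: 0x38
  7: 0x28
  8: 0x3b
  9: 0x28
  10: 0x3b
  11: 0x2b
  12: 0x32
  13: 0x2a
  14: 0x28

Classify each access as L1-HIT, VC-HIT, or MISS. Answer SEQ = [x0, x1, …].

#0 0x29→b10/s0 MISS; vc=[]
#1 0x28→b10/s0 L1-HIT; vc=[]
#2 0x28→b10/s0 L1-HIT; vc=[]
#3 0x2a→b10/s0 L1-HIT; vc=[]
#4 0x28→b10/s0 L1-HIT; vc=[]
#5 0x28→b10/s0 L1-HIT; vc=[]
#6 0x38→b14/s0 MISS; vc=[10]
#7 0x28→b10/s0 VC-HIT; vc=[14]
#8 0x3b→b14/s0 VC-HIT; vc=[10]
#9 0x28→b10/s0 VC-HIT; vc=[14]
#10 0x3b→b14/s0 VC-HIT; vc=[10]
#11 0x2b→b10/s0 VC-HIT; vc=[14]
#12 0x32→b12/s0 MISS; vc=[14,10]
#13 0x2a→b10/s0 VC-HIT; vc=[14,12]
#14 0x28→b10/s0 L1-HIT; vc=[14,12]

SEQ = [MISS, L1-HIT, L1-HIT, L1-HIT, L1-HIT, L1-HIT, MISS, VC-HIT, VC-HIT, VC-HIT, VC-HIT, VC-HIT, MISS, VC-HIT, L1-HIT]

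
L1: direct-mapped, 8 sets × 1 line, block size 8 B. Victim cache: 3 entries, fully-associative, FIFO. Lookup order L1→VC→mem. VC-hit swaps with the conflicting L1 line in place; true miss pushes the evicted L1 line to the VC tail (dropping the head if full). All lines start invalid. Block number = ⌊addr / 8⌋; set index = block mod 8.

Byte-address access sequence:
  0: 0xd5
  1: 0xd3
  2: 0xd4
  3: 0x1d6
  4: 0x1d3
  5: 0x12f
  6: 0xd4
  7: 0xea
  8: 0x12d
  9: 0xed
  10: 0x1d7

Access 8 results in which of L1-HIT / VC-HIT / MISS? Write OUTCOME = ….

OUTCOME = VC-HIT

0: 0xd5 (blk 26, set 2) → MISS  vc=[]
1: 0xd3 (blk 26, set 2) → L1-HIT  vc=[]
2: 0xd4 (blk 26, set 2) → L1-HIT  vc=[]
3: 0x1d6 (blk 58, set 2) → MISS  vc=[26]
4: 0x1d3 (blk 58, set 2) → L1-HIT  vc=[26]
5: 0x12f (blk 37, set 5) → MISS  vc=[26]
6: 0xd4 (blk 26, set 2) → VC-HIT  vc=[58]
7: 0xea (blk 29, set 5) → MISS  vc=[58, 37]
8: 0x12d (blk 37, set 5) → VC-HIT  vc=[58, 29]
9: 0xed (blk 29, set 5) → VC-HIT  vc=[58, 37]
10: 0x1d7 (blk 58, set 2) → VC-HIT  vc=[26, 37]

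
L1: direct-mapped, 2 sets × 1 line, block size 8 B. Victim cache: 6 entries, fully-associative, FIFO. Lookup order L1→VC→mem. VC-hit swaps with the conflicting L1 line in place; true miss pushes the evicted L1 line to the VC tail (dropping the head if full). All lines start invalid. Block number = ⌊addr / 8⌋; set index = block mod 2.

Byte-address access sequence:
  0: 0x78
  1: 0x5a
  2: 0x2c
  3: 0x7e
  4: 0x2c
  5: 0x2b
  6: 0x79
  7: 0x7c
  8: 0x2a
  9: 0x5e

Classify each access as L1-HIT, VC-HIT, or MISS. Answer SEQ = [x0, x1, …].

0: 0x78 (blk 15, set 1) → MISS  vc=[]
1: 0x5a (blk 11, set 1) → MISS  vc=[15]
2: 0x2c (blk 5, set 1) → MISS  vc=[15, 11]
3: 0x7e (blk 15, set 1) → VC-HIT  vc=[5, 11]
4: 0x2c (blk 5, set 1) → VC-HIT  vc=[15, 11]
5: 0x2b (blk 5, set 1) → L1-HIT  vc=[15, 11]
6: 0x79 (blk 15, set 1) → VC-HIT  vc=[5, 11]
7: 0x7c (blk 15, set 1) → L1-HIT  vc=[5, 11]
8: 0x2a (blk 5, set 1) → VC-HIT  vc=[15, 11]
9: 0x5e (blk 11, set 1) → VC-HIT  vc=[15, 5]

SEQ = [MISS, MISS, MISS, VC-HIT, VC-HIT, L1-HIT, VC-HIT, L1-HIT, VC-HIT, VC-HIT]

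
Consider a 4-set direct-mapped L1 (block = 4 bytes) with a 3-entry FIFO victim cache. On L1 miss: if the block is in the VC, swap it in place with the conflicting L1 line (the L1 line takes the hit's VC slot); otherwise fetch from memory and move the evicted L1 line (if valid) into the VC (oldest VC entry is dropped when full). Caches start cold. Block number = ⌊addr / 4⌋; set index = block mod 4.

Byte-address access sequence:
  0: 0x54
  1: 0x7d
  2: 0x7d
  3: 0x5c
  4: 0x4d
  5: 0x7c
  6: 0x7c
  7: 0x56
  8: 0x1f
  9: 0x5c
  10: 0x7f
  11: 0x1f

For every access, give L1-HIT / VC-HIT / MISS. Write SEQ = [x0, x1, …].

0: 0x54 (blk 21, set 1) → MISS  vc=[]
1: 0x7d (blk 31, set 3) → MISS  vc=[]
2: 0x7d (blk 31, set 3) → L1-HIT  vc=[]
3: 0x5c (blk 23, set 3) → MISS  vc=[31]
4: 0x4d (blk 19, set 3) → MISS  vc=[31, 23]
5: 0x7c (blk 31, set 3) → VC-HIT  vc=[19, 23]
6: 0x7c (blk 31, set 3) → L1-HIT  vc=[19, 23]
7: 0x56 (blk 21, set 1) → L1-HIT  vc=[19, 23]
8: 0x1f (blk 7, set 3) → MISS  vc=[19, 23, 31]
9: 0x5c (blk 23, set 3) → VC-HIT  vc=[19, 7, 31]
10: 0x7f (blk 31, set 3) → VC-HIT  vc=[19, 7, 23]
11: 0x1f (blk 7, set 3) → VC-HIT  vc=[19, 31, 23]

SEQ = [MISS, MISS, L1-HIT, MISS, MISS, VC-HIT, L1-HIT, L1-HIT, MISS, VC-HIT, VC-HIT, VC-HIT]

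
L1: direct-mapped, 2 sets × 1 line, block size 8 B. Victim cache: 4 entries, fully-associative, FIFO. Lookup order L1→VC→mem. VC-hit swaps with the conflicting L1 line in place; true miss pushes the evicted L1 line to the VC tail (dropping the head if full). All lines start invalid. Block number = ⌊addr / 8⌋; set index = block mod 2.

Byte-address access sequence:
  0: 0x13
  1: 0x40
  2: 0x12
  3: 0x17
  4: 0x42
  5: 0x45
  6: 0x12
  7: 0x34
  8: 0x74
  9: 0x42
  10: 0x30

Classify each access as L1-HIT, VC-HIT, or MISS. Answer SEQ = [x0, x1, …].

0: 0x13 (blk 2, set 0) → MISS  vc=[]
1: 0x40 (blk 8, set 0) → MISS  vc=[2]
2: 0x12 (blk 2, set 0) → VC-HIT  vc=[8]
3: 0x17 (blk 2, set 0) → L1-HIT  vc=[8]
4: 0x42 (blk 8, set 0) → VC-HIT  vc=[2]
5: 0x45 (blk 8, set 0) → L1-HIT  vc=[2]
6: 0x12 (blk 2, set 0) → VC-HIT  vc=[8]
7: 0x34 (blk 6, set 0) → MISS  vc=[8, 2]
8: 0x74 (blk 14, set 0) → MISS  vc=[8, 2, 6]
9: 0x42 (blk 8, set 0) → VC-HIT  vc=[14, 2, 6]
10: 0x30 (blk 6, set 0) → VC-HIT  vc=[14, 2, 8]

SEQ = [MISS, MISS, VC-HIT, L1-HIT, VC-HIT, L1-HIT, VC-HIT, MISS, MISS, VC-HIT, VC-HIT]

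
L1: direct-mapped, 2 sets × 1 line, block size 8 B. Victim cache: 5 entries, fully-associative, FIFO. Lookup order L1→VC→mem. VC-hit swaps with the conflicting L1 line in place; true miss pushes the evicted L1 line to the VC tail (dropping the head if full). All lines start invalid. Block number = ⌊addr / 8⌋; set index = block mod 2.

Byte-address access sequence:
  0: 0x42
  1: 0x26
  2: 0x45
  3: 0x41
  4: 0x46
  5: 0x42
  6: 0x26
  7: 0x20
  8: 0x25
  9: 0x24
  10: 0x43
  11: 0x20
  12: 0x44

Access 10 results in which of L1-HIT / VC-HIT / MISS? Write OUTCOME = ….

#0 0x42→b8/s0 MISS; vc=[]
#1 0x26→b4/s0 MISS; vc=[8]
#2 0x45→b8/s0 VC-HIT; vc=[4]
#3 0x41→b8/s0 L1-HIT; vc=[4]
#4 0x46→b8/s0 L1-HIT; vc=[4]
#5 0x42→b8/s0 L1-HIT; vc=[4]
#6 0x26→b4/s0 VC-HIT; vc=[8]
#7 0x20→b4/s0 L1-HIT; vc=[8]
#8 0x25→b4/s0 L1-HIT; vc=[8]
#9 0x24→b4/s0 L1-HIT; vc=[8]
#10 0x43→b8/s0 VC-HIT; vc=[4]
#11 0x20→b4/s0 VC-HIT; vc=[8]
#12 0x44→b8/s0 VC-HIT; vc=[4]

OUTCOME = VC-HIT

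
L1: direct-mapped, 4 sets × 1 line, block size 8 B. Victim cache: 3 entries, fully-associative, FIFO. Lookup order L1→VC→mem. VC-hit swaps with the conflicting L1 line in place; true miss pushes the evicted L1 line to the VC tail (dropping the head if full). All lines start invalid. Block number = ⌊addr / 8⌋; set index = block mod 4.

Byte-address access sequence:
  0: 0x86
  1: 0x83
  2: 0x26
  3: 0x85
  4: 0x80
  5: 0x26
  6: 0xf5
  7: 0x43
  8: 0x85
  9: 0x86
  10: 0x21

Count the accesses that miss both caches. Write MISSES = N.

0: 0x86 (blk 16, set 0) → MISS  vc=[]
1: 0x83 (blk 16, set 0) → L1-HIT  vc=[]
2: 0x26 (blk 4, set 0) → MISS  vc=[16]
3: 0x85 (blk 16, set 0) → VC-HIT  vc=[4]
4: 0x80 (blk 16, set 0) → L1-HIT  vc=[4]
5: 0x26 (blk 4, set 0) → VC-HIT  vc=[16]
6: 0xf5 (blk 30, set 2) → MISS  vc=[16]
7: 0x43 (blk 8, set 0) → MISS  vc=[16, 4]
8: 0x85 (blk 16, set 0) → VC-HIT  vc=[8, 4]
9: 0x86 (blk 16, set 0) → L1-HIT  vc=[8, 4]
10: 0x21 (blk 4, set 0) → VC-HIT  vc=[8, 16]

MISSES = 4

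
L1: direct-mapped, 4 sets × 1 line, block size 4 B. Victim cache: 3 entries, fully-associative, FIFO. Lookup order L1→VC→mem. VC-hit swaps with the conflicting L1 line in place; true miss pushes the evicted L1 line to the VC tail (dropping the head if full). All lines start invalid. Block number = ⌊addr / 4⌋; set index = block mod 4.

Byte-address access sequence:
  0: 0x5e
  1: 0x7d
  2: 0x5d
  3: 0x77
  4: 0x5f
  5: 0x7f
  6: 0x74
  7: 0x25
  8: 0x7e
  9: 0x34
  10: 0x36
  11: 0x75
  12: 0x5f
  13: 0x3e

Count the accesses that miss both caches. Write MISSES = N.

0: 0x5e (blk 23, set 3) → MISS  vc=[]
1: 0x7d (blk 31, set 3) → MISS  vc=[23]
2: 0x5d (blk 23, set 3) → VC-HIT  vc=[31]
3: 0x77 (blk 29, set 1) → MISS  vc=[31]
4: 0x5f (blk 23, set 3) → L1-HIT  vc=[31]
5: 0x7f (blk 31, set 3) → VC-HIT  vc=[23]
6: 0x74 (blk 29, set 1) → L1-HIT  vc=[23]
7: 0x25 (blk 9, set 1) → MISS  vc=[23, 29]
8: 0x7e (blk 31, set 3) → L1-HIT  vc=[23, 29]
9: 0x34 (blk 13, set 1) → MISS  vc=[23, 29, 9]
10: 0x36 (blk 13, set 1) → L1-HIT  vc=[23, 29, 9]
11: 0x75 (blk 29, set 1) → VC-HIT  vc=[23, 13, 9]
12: 0x5f (blk 23, set 3) → VC-HIT  vc=[31, 13, 9]
13: 0x3e (blk 15, set 3) → MISS  vc=[13, 9, 23]

MISSES = 6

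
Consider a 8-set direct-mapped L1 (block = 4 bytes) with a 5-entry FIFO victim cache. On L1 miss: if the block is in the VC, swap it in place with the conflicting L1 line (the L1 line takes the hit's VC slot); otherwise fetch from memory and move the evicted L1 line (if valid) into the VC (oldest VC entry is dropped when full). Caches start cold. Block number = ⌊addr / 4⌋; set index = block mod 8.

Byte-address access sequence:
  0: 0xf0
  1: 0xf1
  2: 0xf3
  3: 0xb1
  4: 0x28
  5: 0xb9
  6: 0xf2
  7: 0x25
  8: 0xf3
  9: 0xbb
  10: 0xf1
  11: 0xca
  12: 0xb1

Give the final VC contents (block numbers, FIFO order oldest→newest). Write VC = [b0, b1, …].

0: 0xf0 (blk 60, set 4) → MISS  vc=[]
1: 0xf1 (blk 60, set 4) → L1-HIT  vc=[]
2: 0xf3 (blk 60, set 4) → L1-HIT  vc=[]
3: 0xb1 (blk 44, set 4) → MISS  vc=[60]
4: 0x28 (blk 10, set 2) → MISS  vc=[60]
5: 0xb9 (blk 46, set 6) → MISS  vc=[60]
6: 0xf2 (blk 60, set 4) → VC-HIT  vc=[44]
7: 0x25 (blk 9, set 1) → MISS  vc=[44]
8: 0xf3 (blk 60, set 4) → L1-HIT  vc=[44]
9: 0xbb (blk 46, set 6) → L1-HIT  vc=[44]
10: 0xf1 (blk 60, set 4) → L1-HIT  vc=[44]
11: 0xca (blk 50, set 2) → MISS  vc=[44, 10]
12: 0xb1 (blk 44, set 4) → VC-HIT  vc=[60, 10]

VC = [60, 10]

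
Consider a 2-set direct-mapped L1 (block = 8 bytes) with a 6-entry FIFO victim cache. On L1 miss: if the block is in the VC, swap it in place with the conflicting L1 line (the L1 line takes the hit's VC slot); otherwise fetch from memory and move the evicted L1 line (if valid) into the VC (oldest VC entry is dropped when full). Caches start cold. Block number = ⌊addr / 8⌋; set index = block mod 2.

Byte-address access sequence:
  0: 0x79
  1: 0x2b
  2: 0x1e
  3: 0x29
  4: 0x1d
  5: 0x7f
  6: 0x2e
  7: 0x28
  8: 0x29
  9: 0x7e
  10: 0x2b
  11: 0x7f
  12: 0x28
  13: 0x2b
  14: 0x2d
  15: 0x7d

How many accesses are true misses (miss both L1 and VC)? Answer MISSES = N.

MISSES = 3

#0 0x79→b15/s1 MISS; vc=[]
#1 0x2b→b5/s1 MISS; vc=[15]
#2 0x1e→b3/s1 MISS; vc=[15,5]
#3 0x29→b5/s1 VC-HIT; vc=[15,3]
#4 0x1d→b3/s1 VC-HIT; vc=[15,5]
#5 0x7f→b15/s1 VC-HIT; vc=[3,5]
#6 0x2e→b5/s1 VC-HIT; vc=[3,15]
#7 0x28→b5/s1 L1-HIT; vc=[3,15]
#8 0x29→b5/s1 L1-HIT; vc=[3,15]
#9 0x7e→b15/s1 VC-HIT; vc=[3,5]
#10 0x2b→b5/s1 VC-HIT; vc=[3,15]
#11 0x7f→b15/s1 VC-HIT; vc=[3,5]
#12 0x28→b5/s1 VC-HIT; vc=[3,15]
#13 0x2b→b5/s1 L1-HIT; vc=[3,15]
#14 0x2d→b5/s1 L1-HIT; vc=[3,15]
#15 0x7d→b15/s1 VC-HIT; vc=[3,5]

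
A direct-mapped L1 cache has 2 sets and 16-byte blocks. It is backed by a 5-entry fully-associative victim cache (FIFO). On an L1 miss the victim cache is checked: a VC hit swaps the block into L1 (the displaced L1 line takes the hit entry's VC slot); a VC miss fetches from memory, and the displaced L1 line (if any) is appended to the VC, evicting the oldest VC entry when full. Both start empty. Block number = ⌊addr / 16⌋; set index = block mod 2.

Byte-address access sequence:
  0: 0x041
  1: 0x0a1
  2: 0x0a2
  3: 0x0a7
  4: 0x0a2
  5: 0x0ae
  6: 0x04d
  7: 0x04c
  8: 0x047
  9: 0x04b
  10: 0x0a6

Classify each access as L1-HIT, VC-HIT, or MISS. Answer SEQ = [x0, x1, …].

  [0] addr=0x41 blk=4 s=0: MISS | VC []
  [1] addr=0xa1 blk=10 s=0: MISS | VC [4]
  [2] addr=0xa2 blk=10 s=0: L1-HIT | VC [4]
  [3] addr=0xa7 blk=10 s=0: L1-HIT | VC [4]
  [4] addr=0xa2 blk=10 s=0: L1-HIT | VC [4]
  [5] addr=0xae blk=10 s=0: L1-HIT | VC [4]
  [6] addr=0x4d blk=4 s=0: VC-HIT | VC [10]
  [7] addr=0x4c blk=4 s=0: L1-HIT | VC [10]
  [8] addr=0x47 blk=4 s=0: L1-HIT | VC [10]
  [9] addr=0x4b blk=4 s=0: L1-HIT | VC [10]
  [10] addr=0xa6 blk=10 s=0: VC-HIT | VC [4]

SEQ = [MISS, MISS, L1-HIT, L1-HIT, L1-HIT, L1-HIT, VC-HIT, L1-HIT, L1-HIT, L1-HIT, VC-HIT]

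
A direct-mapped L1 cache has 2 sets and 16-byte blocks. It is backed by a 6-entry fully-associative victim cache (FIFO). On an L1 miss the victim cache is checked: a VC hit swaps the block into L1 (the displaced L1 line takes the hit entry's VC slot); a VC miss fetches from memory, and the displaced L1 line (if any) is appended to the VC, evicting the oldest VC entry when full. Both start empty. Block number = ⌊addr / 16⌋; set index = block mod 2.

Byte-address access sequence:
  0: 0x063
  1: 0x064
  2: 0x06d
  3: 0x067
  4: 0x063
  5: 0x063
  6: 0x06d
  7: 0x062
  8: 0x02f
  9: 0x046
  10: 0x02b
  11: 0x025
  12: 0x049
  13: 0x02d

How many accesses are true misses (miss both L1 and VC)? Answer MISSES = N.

MISSES = 3

  [0] addr=0x63 blk=6 s=0: MISS | VC []
  [1] addr=0x64 blk=6 s=0: L1-HIT | VC []
  [2] addr=0x6d blk=6 s=0: L1-HIT | VC []
  [3] addr=0x67 blk=6 s=0: L1-HIT | VC []
  [4] addr=0x63 blk=6 s=0: L1-HIT | VC []
  [5] addr=0x63 blk=6 s=0: L1-HIT | VC []
  [6] addr=0x6d blk=6 s=0: L1-HIT | VC []
  [7] addr=0x62 blk=6 s=0: L1-HIT | VC []
  [8] addr=0x2f blk=2 s=0: MISS | VC [6]
  [9] addr=0x46 blk=4 s=0: MISS | VC [6, 2]
  [10] addr=0x2b blk=2 s=0: VC-HIT | VC [6, 4]
  [11] addr=0x25 blk=2 s=0: L1-HIT | VC [6, 4]
  [12] addr=0x49 blk=4 s=0: VC-HIT | VC [6, 2]
  [13] addr=0x2d blk=2 s=0: VC-HIT | VC [6, 4]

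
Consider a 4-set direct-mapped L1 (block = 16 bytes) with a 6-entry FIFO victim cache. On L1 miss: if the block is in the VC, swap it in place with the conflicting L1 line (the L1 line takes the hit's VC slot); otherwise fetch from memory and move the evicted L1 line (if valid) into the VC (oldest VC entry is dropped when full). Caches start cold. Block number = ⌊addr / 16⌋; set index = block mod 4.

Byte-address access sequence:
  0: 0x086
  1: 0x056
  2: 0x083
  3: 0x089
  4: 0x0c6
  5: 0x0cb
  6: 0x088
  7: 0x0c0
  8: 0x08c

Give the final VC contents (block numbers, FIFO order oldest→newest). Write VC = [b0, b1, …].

VC = [12]

  [0] addr=0x86 blk=8 s=0: MISS | VC []
  [1] addr=0x56 blk=5 s=1: MISS | VC []
  [2] addr=0x83 blk=8 s=0: L1-HIT | VC []
  [3] addr=0x89 blk=8 s=0: L1-HIT | VC []
  [4] addr=0xc6 blk=12 s=0: MISS | VC [8]
  [5] addr=0xcb blk=12 s=0: L1-HIT | VC [8]
  [6] addr=0x88 blk=8 s=0: VC-HIT | VC [12]
  [7] addr=0xc0 blk=12 s=0: VC-HIT | VC [8]
  [8] addr=0x8c blk=8 s=0: VC-HIT | VC [12]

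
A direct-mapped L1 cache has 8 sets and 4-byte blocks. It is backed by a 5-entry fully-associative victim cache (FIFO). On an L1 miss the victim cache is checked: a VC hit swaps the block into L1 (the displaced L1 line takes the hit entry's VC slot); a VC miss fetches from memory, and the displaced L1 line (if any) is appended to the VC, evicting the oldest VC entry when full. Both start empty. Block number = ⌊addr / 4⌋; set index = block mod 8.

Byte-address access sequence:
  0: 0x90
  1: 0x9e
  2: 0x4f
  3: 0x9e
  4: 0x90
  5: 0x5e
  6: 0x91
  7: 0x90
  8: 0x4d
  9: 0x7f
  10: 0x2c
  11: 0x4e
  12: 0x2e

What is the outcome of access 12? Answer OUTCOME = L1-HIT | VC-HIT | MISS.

0: 0x90 (blk 36, set 4) → MISS  vc=[]
1: 0x9e (blk 39, set 7) → MISS  vc=[]
2: 0x4f (blk 19, set 3) → MISS  vc=[]
3: 0x9e (blk 39, set 7) → L1-HIT  vc=[]
4: 0x90 (blk 36, set 4) → L1-HIT  vc=[]
5: 0x5e (blk 23, set 7) → MISS  vc=[39]
6: 0x91 (blk 36, set 4) → L1-HIT  vc=[39]
7: 0x90 (blk 36, set 4) → L1-HIT  vc=[39]
8: 0x4d (blk 19, set 3) → L1-HIT  vc=[39]
9: 0x7f (blk 31, set 7) → MISS  vc=[39, 23]
10: 0x2c (blk 11, set 3) → MISS  vc=[39, 23, 19]
11: 0x4e (blk 19, set 3) → VC-HIT  vc=[39, 23, 11]
12: 0x2e (blk 11, set 3) → VC-HIT  vc=[39, 23, 19]

OUTCOME = VC-HIT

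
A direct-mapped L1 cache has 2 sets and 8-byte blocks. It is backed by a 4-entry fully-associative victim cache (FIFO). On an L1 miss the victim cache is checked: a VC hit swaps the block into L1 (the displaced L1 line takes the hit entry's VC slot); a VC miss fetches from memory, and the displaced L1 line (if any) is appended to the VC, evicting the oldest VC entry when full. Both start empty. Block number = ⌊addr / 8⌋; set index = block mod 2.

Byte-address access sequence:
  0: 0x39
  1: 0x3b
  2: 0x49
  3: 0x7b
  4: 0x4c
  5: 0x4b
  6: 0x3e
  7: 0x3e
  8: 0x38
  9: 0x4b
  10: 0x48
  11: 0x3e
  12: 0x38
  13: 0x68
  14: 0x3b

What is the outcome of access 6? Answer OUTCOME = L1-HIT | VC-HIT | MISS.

  [0] addr=0x39 blk=7 s=1: MISS | VC []
  [1] addr=0x3b blk=7 s=1: L1-HIT | VC []
  [2] addr=0x49 blk=9 s=1: MISS | VC [7]
  [3] addr=0x7b blk=15 s=1: MISS | VC [7, 9]
  [4] addr=0x4c blk=9 s=1: VC-HIT | VC [7, 15]
  [5] addr=0x4b blk=9 s=1: L1-HIT | VC [7, 15]
  [6] addr=0x3e blk=7 s=1: VC-HIT | VC [9, 15]
  [7] addr=0x3e blk=7 s=1: L1-HIT | VC [9, 15]
  [8] addr=0x38 blk=7 s=1: L1-HIT | VC [9, 15]
  [9] addr=0x4b blk=9 s=1: VC-HIT | VC [7, 15]
  [10] addr=0x48 blk=9 s=1: L1-HIT | VC [7, 15]
  [11] addr=0x3e blk=7 s=1: VC-HIT | VC [9, 15]
  [12] addr=0x38 blk=7 s=1: L1-HIT | VC [9, 15]
  [13] addr=0x68 blk=13 s=1: MISS | VC [9, 15, 7]
  [14] addr=0x3b blk=7 s=1: VC-HIT | VC [9, 15, 13]

OUTCOME = VC-HIT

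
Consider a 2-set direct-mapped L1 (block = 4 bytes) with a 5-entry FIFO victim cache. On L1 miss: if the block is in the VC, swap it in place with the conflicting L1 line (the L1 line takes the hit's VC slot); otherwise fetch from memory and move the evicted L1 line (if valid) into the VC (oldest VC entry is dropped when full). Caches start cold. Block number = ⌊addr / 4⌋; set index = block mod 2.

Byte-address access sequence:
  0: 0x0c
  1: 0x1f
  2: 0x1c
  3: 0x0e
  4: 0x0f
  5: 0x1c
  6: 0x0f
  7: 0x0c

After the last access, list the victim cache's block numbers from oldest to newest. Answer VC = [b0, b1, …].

VC = [7]

#0 0xc→b3/s1 MISS; vc=[]
#1 0x1f→b7/s1 MISS; vc=[3]
#2 0x1c→b7/s1 L1-HIT; vc=[3]
#3 0xe→b3/s1 VC-HIT; vc=[7]
#4 0xf→b3/s1 L1-HIT; vc=[7]
#5 0x1c→b7/s1 VC-HIT; vc=[3]
#6 0xf→b3/s1 VC-HIT; vc=[7]
#7 0xc→b3/s1 L1-HIT; vc=[7]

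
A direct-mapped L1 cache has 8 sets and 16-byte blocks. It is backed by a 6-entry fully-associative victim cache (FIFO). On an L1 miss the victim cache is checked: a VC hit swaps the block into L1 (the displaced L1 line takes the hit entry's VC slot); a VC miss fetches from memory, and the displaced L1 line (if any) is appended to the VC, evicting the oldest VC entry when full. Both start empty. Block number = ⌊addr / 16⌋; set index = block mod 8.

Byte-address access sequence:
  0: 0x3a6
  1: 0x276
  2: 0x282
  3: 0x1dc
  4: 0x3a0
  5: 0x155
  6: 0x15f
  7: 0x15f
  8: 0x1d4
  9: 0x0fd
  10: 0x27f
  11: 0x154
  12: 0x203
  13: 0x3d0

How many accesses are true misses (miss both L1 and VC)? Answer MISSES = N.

MISSES = 8

0: 0x3a6 (blk 58, set 2) → MISS  vc=[]
1: 0x276 (blk 39, set 7) → MISS  vc=[]
2: 0x282 (blk 40, set 0) → MISS  vc=[]
3: 0x1dc (blk 29, set 5) → MISS  vc=[]
4: 0x3a0 (blk 58, set 2) → L1-HIT  vc=[]
5: 0x155 (blk 21, set 5) → MISS  vc=[29]
6: 0x15f (blk 21, set 5) → L1-HIT  vc=[29]
7: 0x15f (blk 21, set 5) → L1-HIT  vc=[29]
8: 0x1d4 (blk 29, set 5) → VC-HIT  vc=[21]
9: 0xfd (blk 15, set 7) → MISS  vc=[21, 39]
10: 0x27f (blk 39, set 7) → VC-HIT  vc=[21, 15]
11: 0x154 (blk 21, set 5) → VC-HIT  vc=[29, 15]
12: 0x203 (blk 32, set 0) → MISS  vc=[29, 15, 40]
13: 0x3d0 (blk 61, set 5) → MISS  vc=[29, 15, 40, 21]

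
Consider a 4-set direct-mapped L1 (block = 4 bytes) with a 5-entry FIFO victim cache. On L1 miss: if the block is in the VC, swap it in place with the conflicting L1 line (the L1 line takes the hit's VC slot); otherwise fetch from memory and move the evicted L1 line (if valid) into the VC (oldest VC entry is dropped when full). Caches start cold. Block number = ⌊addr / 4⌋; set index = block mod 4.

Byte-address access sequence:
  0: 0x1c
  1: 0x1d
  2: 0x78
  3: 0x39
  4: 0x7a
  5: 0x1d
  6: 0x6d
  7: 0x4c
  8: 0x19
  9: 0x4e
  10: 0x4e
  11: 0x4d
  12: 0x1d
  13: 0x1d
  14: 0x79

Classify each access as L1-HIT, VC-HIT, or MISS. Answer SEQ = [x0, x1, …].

0: 0x1c (blk 7, set 3) → MISS  vc=[]
1: 0x1d (blk 7, set 3) → L1-HIT  vc=[]
2: 0x78 (blk 30, set 2) → MISS  vc=[]
3: 0x39 (blk 14, set 2) → MISS  vc=[30]
4: 0x7a (blk 30, set 2) → VC-HIT  vc=[14]
5: 0x1d (blk 7, set 3) → L1-HIT  vc=[14]
6: 0x6d (blk 27, set 3) → MISS  vc=[14, 7]
7: 0x4c (blk 19, set 3) → MISS  vc=[14, 7, 27]
8: 0x19 (blk 6, set 2) → MISS  vc=[14, 7, 27, 30]
9: 0x4e (blk 19, set 3) → L1-HIT  vc=[14, 7, 27, 30]
10: 0x4e (blk 19, set 3) → L1-HIT  vc=[14, 7, 27, 30]
11: 0x4d (blk 19, set 3) → L1-HIT  vc=[14, 7, 27, 30]
12: 0x1d (blk 7, set 3) → VC-HIT  vc=[14, 19, 27, 30]
13: 0x1d (blk 7, set 3) → L1-HIT  vc=[14, 19, 27, 30]
14: 0x79 (blk 30, set 2) → VC-HIT  vc=[14, 19, 27, 6]

SEQ = [MISS, L1-HIT, MISS, MISS, VC-HIT, L1-HIT, MISS, MISS, MISS, L1-HIT, L1-HIT, L1-HIT, VC-HIT, L1-HIT, VC-HIT]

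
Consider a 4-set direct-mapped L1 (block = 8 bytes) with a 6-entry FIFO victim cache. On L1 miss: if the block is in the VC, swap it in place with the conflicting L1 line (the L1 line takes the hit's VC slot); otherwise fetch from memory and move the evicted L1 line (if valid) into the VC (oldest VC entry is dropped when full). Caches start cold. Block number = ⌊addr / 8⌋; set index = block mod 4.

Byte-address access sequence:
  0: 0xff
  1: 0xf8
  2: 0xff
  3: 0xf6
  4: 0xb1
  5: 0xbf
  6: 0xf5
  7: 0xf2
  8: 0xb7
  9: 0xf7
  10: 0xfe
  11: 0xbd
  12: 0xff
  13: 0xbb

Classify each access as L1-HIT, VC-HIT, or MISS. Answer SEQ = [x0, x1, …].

SEQ = [MISS, L1-HIT, L1-HIT, MISS, MISS, MISS, VC-HIT, L1-HIT, VC-HIT, VC-HIT, VC-HIT, VC-HIT, VC-HIT, VC-HIT]

0: 0xff (blk 31, set 3) → MISS  vc=[]
1: 0xf8 (blk 31, set 3) → L1-HIT  vc=[]
2: 0xff (blk 31, set 3) → L1-HIT  vc=[]
3: 0xf6 (blk 30, set 2) → MISS  vc=[]
4: 0xb1 (blk 22, set 2) → MISS  vc=[30]
5: 0xbf (blk 23, set 3) → MISS  vc=[30, 31]
6: 0xf5 (blk 30, set 2) → VC-HIT  vc=[22, 31]
7: 0xf2 (blk 30, set 2) → L1-HIT  vc=[22, 31]
8: 0xb7 (blk 22, set 2) → VC-HIT  vc=[30, 31]
9: 0xf7 (blk 30, set 2) → VC-HIT  vc=[22, 31]
10: 0xfe (blk 31, set 3) → VC-HIT  vc=[22, 23]
11: 0xbd (blk 23, set 3) → VC-HIT  vc=[22, 31]
12: 0xff (blk 31, set 3) → VC-HIT  vc=[22, 23]
13: 0xbb (blk 23, set 3) → VC-HIT  vc=[22, 31]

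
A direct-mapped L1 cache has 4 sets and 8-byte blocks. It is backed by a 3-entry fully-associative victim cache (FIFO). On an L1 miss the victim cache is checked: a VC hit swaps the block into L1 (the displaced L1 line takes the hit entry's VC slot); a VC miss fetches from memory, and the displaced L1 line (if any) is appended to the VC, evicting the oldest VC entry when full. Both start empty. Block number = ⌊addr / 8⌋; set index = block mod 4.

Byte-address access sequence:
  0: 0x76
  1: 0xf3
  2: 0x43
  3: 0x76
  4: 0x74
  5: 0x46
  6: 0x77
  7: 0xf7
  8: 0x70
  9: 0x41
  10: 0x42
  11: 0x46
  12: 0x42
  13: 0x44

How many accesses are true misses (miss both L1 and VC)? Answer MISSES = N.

MISSES = 3

0: 0x76 (blk 14, set 2) → MISS  vc=[]
1: 0xf3 (blk 30, set 2) → MISS  vc=[14]
2: 0x43 (blk 8, set 0) → MISS  vc=[14]
3: 0x76 (blk 14, set 2) → VC-HIT  vc=[30]
4: 0x74 (blk 14, set 2) → L1-HIT  vc=[30]
5: 0x46 (blk 8, set 0) → L1-HIT  vc=[30]
6: 0x77 (blk 14, set 2) → L1-HIT  vc=[30]
7: 0xf7 (blk 30, set 2) → VC-HIT  vc=[14]
8: 0x70 (blk 14, set 2) → VC-HIT  vc=[30]
9: 0x41 (blk 8, set 0) → L1-HIT  vc=[30]
10: 0x42 (blk 8, set 0) → L1-HIT  vc=[30]
11: 0x46 (blk 8, set 0) → L1-HIT  vc=[30]
12: 0x42 (blk 8, set 0) → L1-HIT  vc=[30]
13: 0x44 (blk 8, set 0) → L1-HIT  vc=[30]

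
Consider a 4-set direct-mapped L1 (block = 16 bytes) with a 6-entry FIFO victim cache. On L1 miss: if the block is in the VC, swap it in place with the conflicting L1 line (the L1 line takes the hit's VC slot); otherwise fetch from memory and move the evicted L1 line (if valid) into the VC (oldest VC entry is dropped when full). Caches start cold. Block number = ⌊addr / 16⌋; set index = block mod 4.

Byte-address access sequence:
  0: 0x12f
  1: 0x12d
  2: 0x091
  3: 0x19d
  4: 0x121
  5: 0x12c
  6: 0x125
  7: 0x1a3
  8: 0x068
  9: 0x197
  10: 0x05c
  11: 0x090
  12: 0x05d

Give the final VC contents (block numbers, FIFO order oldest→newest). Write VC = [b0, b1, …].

VC = [9, 18, 26, 25]

#0 0x12f→b18/s2 MISS; vc=[]
#1 0x12d→b18/s2 L1-HIT; vc=[]
#2 0x91→b9/s1 MISS; vc=[]
#3 0x19d→b25/s1 MISS; vc=[9]
#4 0x121→b18/s2 L1-HIT; vc=[9]
#5 0x12c→b18/s2 L1-HIT; vc=[9]
#6 0x125→b18/s2 L1-HIT; vc=[9]
#7 0x1a3→b26/s2 MISS; vc=[9,18]
#8 0x68→b6/s2 MISS; vc=[9,18,26]
#9 0x197→b25/s1 L1-HIT; vc=[9,18,26]
#10 0x5c→b5/s1 MISS; vc=[9,18,26,25]
#11 0x90→b9/s1 VC-HIT; vc=[5,18,26,25]
#12 0x5d→b5/s1 VC-HIT; vc=[9,18,26,25]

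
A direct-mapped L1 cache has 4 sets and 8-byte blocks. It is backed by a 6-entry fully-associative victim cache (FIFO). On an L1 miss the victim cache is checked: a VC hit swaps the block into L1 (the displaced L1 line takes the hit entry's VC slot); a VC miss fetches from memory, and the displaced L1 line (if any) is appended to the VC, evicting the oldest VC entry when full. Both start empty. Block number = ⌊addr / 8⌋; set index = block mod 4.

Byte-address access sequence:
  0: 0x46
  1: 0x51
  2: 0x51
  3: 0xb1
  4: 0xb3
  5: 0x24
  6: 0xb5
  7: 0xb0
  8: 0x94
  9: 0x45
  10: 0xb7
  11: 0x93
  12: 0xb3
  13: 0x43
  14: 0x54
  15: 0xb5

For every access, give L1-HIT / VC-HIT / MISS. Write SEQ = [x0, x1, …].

0: 0x46 (blk 8, set 0) → MISS  vc=[]
1: 0x51 (blk 10, set 2) → MISS  vc=[]
2: 0x51 (blk 10, set 2) → L1-HIT  vc=[]
3: 0xb1 (blk 22, set 2) → MISS  vc=[10]
4: 0xb3 (blk 22, set 2) → L1-HIT  vc=[10]
5: 0x24 (blk 4, set 0) → MISS  vc=[10, 8]
6: 0xb5 (blk 22, set 2) → L1-HIT  vc=[10, 8]
7: 0xb0 (blk 22, set 2) → L1-HIT  vc=[10, 8]
8: 0x94 (blk 18, set 2) → MISS  vc=[10, 8, 22]
9: 0x45 (blk 8, set 0) → VC-HIT  vc=[10, 4, 22]
10: 0xb7 (blk 22, set 2) → VC-HIT  vc=[10, 4, 18]
11: 0x93 (blk 18, set 2) → VC-HIT  vc=[10, 4, 22]
12: 0xb3 (blk 22, set 2) → VC-HIT  vc=[10, 4, 18]
13: 0x43 (blk 8, set 0) → L1-HIT  vc=[10, 4, 18]
14: 0x54 (blk 10, set 2) → VC-HIT  vc=[22, 4, 18]
15: 0xb5 (blk 22, set 2) → VC-HIT  vc=[10, 4, 18]

SEQ = [MISS, MISS, L1-HIT, MISS, L1-HIT, MISS, L1-HIT, L1-HIT, MISS, VC-HIT, VC-HIT, VC-HIT, VC-HIT, L1-HIT, VC-HIT, VC-HIT]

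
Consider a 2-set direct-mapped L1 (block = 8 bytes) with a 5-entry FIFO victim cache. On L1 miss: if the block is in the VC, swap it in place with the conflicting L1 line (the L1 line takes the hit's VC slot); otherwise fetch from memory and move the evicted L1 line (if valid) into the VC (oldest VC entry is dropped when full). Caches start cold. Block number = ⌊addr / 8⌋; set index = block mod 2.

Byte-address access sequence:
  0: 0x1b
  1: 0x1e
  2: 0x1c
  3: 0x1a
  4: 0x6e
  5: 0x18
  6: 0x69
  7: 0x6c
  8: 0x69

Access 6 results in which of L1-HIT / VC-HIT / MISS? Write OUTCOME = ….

OUTCOME = VC-HIT

#0 0x1b→b3/s1 MISS; vc=[]
#1 0x1e→b3/s1 L1-HIT; vc=[]
#2 0x1c→b3/s1 L1-HIT; vc=[]
#3 0x1a→b3/s1 L1-HIT; vc=[]
#4 0x6e→b13/s1 MISS; vc=[3]
#5 0x18→b3/s1 VC-HIT; vc=[13]
#6 0x69→b13/s1 VC-HIT; vc=[3]
#7 0x6c→b13/s1 L1-HIT; vc=[3]
#8 0x69→b13/s1 L1-HIT; vc=[3]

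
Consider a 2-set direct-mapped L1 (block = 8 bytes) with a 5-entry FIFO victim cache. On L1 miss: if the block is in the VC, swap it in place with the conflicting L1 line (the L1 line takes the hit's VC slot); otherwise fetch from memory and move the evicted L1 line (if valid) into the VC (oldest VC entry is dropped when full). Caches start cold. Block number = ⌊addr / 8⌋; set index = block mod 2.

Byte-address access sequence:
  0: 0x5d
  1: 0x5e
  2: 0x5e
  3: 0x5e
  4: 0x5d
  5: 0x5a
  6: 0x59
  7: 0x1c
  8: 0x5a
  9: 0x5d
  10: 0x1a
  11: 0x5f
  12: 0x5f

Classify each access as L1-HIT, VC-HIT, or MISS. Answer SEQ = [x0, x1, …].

SEQ = [MISS, L1-HIT, L1-HIT, L1-HIT, L1-HIT, L1-HIT, L1-HIT, MISS, VC-HIT, L1-HIT, VC-HIT, VC-HIT, L1-HIT]

  [0] addr=0x5d blk=11 s=1: MISS | VC []
  [1] addr=0x5e blk=11 s=1: L1-HIT | VC []
  [2] addr=0x5e blk=11 s=1: L1-HIT | VC []
  [3] addr=0x5e blk=11 s=1: L1-HIT | VC []
  [4] addr=0x5d blk=11 s=1: L1-HIT | VC []
  [5] addr=0x5a blk=11 s=1: L1-HIT | VC []
  [6] addr=0x59 blk=11 s=1: L1-HIT | VC []
  [7] addr=0x1c blk=3 s=1: MISS | VC [11]
  [8] addr=0x5a blk=11 s=1: VC-HIT | VC [3]
  [9] addr=0x5d blk=11 s=1: L1-HIT | VC [3]
  [10] addr=0x1a blk=3 s=1: VC-HIT | VC [11]
  [11] addr=0x5f blk=11 s=1: VC-HIT | VC [3]
  [12] addr=0x5f blk=11 s=1: L1-HIT | VC [3]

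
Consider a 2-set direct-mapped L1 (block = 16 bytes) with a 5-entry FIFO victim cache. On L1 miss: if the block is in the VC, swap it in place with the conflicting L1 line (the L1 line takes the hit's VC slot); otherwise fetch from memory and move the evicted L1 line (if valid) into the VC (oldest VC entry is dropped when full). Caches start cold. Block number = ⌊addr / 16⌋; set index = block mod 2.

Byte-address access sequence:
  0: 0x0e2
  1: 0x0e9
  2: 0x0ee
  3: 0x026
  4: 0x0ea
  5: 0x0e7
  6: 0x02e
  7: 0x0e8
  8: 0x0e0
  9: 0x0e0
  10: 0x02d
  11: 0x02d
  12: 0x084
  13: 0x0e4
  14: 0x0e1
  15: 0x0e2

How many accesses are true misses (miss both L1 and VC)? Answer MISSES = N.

0: 0xe2 (blk 14, set 0) → MISS  vc=[]
1: 0xe9 (blk 14, set 0) → L1-HIT  vc=[]
2: 0xee (blk 14, set 0) → L1-HIT  vc=[]
3: 0x26 (blk 2, set 0) → MISS  vc=[14]
4: 0xea (blk 14, set 0) → VC-HIT  vc=[2]
5: 0xe7 (blk 14, set 0) → L1-HIT  vc=[2]
6: 0x2e (blk 2, set 0) → VC-HIT  vc=[14]
7: 0xe8 (blk 14, set 0) → VC-HIT  vc=[2]
8: 0xe0 (blk 14, set 0) → L1-HIT  vc=[2]
9: 0xe0 (blk 14, set 0) → L1-HIT  vc=[2]
10: 0x2d (blk 2, set 0) → VC-HIT  vc=[14]
11: 0x2d (blk 2, set 0) → L1-HIT  vc=[14]
12: 0x84 (blk 8, set 0) → MISS  vc=[14, 2]
13: 0xe4 (blk 14, set 0) → VC-HIT  vc=[8, 2]
14: 0xe1 (blk 14, set 0) → L1-HIT  vc=[8, 2]
15: 0xe2 (blk 14, set 0) → L1-HIT  vc=[8, 2]

MISSES = 3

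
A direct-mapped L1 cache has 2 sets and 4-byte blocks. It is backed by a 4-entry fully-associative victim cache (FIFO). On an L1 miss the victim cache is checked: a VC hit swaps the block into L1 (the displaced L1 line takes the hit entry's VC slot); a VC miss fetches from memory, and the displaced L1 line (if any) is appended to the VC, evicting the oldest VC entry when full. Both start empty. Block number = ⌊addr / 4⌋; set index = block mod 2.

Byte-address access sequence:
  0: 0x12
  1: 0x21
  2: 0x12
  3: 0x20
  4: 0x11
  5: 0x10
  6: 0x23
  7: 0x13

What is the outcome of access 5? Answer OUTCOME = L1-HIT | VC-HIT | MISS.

OUTCOME = L1-HIT

  [0] addr=0x12 blk=4 s=0: MISS | VC []
  [1] addr=0x21 blk=8 s=0: MISS | VC [4]
  [2] addr=0x12 blk=4 s=0: VC-HIT | VC [8]
  [3] addr=0x20 blk=8 s=0: VC-HIT | VC [4]
  [4] addr=0x11 blk=4 s=0: VC-HIT | VC [8]
  [5] addr=0x10 blk=4 s=0: L1-HIT | VC [8]
  [6] addr=0x23 blk=8 s=0: VC-HIT | VC [4]
  [7] addr=0x13 blk=4 s=0: VC-HIT | VC [8]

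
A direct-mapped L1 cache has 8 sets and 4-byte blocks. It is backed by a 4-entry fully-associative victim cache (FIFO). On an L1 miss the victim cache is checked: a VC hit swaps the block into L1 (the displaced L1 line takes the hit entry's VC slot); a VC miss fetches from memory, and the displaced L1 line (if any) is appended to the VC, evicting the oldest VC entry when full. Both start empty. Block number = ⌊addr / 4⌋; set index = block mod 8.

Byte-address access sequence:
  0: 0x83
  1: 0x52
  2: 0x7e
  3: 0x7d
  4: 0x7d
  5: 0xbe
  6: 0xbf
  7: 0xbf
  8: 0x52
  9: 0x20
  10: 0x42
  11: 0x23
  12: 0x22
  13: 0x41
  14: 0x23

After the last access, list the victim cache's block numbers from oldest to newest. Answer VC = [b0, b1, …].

#0 0x83→b32/s0 MISS; vc=[]
#1 0x52→b20/s4 MISS; vc=[]
#2 0x7e→b31/s7 MISS; vc=[]
#3 0x7d→b31/s7 L1-HIT; vc=[]
#4 0x7d→b31/s7 L1-HIT; vc=[]
#5 0xbe→b47/s7 MISS; vc=[31]
#6 0xbf→b47/s7 L1-HIT; vc=[31]
#7 0xbf→b47/s7 L1-HIT; vc=[31]
#8 0x52→b20/s4 L1-HIT; vc=[31]
#9 0x20→b8/s0 MISS; vc=[31,32]
#10 0x42→b16/s0 MISS; vc=[31,32,8]
#11 0x23→b8/s0 VC-HIT; vc=[31,32,16]
#12 0x22→b8/s0 L1-HIT; vc=[31,32,16]
#13 0x41→b16/s0 VC-HIT; vc=[31,32,8]
#14 0x23→b8/s0 VC-HIT; vc=[31,32,16]

VC = [31, 32, 16]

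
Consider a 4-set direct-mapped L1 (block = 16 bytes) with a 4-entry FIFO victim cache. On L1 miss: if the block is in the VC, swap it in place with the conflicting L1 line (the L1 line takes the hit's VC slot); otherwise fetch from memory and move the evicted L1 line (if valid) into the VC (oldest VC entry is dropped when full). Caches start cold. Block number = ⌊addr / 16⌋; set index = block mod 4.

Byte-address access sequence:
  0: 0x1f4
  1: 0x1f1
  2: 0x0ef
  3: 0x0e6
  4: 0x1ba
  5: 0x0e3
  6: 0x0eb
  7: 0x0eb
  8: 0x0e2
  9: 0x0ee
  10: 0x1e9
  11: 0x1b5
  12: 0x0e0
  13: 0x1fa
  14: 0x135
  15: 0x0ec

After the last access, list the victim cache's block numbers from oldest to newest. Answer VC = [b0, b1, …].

VC = [27, 30, 31]

#0 0x1f4→b31/s3 MISS; vc=[]
#1 0x1f1→b31/s3 L1-HIT; vc=[]
#2 0xef→b14/s2 MISS; vc=[]
#3 0xe6→b14/s2 L1-HIT; vc=[]
#4 0x1ba→b27/s3 MISS; vc=[31]
#5 0xe3→b14/s2 L1-HIT; vc=[31]
#6 0xeb→b14/s2 L1-HIT; vc=[31]
#7 0xeb→b14/s2 L1-HIT; vc=[31]
#8 0xe2→b14/s2 L1-HIT; vc=[31]
#9 0xee→b14/s2 L1-HIT; vc=[31]
#10 0x1e9→b30/s2 MISS; vc=[31,14]
#11 0x1b5→b27/s3 L1-HIT; vc=[31,14]
#12 0xe0→b14/s2 VC-HIT; vc=[31,30]
#13 0x1fa→b31/s3 VC-HIT; vc=[27,30]
#14 0x135→b19/s3 MISS; vc=[27,30,31]
#15 0xec→b14/s2 L1-HIT; vc=[27,30,31]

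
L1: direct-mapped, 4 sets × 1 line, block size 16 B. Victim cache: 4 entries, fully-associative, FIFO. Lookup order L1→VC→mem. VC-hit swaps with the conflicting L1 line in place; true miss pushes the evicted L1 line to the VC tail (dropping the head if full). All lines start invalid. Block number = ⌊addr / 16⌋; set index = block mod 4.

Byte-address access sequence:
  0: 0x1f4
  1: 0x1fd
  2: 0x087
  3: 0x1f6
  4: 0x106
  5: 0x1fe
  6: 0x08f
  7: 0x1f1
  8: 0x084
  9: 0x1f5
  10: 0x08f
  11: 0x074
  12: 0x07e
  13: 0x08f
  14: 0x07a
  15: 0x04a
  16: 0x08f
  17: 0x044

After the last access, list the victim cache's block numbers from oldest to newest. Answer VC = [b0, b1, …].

VC = [16, 31, 8]

  [0] addr=0x1f4 blk=31 s=3: MISS | VC []
  [1] addr=0x1fd blk=31 s=3: L1-HIT | VC []
  [2] addr=0x87 blk=8 s=0: MISS | VC []
  [3] addr=0x1f6 blk=31 s=3: L1-HIT | VC []
  [4] addr=0x106 blk=16 s=0: MISS | VC [8]
  [5] addr=0x1fe blk=31 s=3: L1-HIT | VC [8]
  [6] addr=0x8f blk=8 s=0: VC-HIT | VC [16]
  [7] addr=0x1f1 blk=31 s=3: L1-HIT | VC [16]
  [8] addr=0x84 blk=8 s=0: L1-HIT | VC [16]
  [9] addr=0x1f5 blk=31 s=3: L1-HIT | VC [16]
  [10] addr=0x8f blk=8 s=0: L1-HIT | VC [16]
  [11] addr=0x74 blk=7 s=3: MISS | VC [16, 31]
  [12] addr=0x7e blk=7 s=3: L1-HIT | VC [16, 31]
  [13] addr=0x8f blk=8 s=0: L1-HIT | VC [16, 31]
  [14] addr=0x7a blk=7 s=3: L1-HIT | VC [16, 31]
  [15] addr=0x4a blk=4 s=0: MISS | VC [16, 31, 8]
  [16] addr=0x8f blk=8 s=0: VC-HIT | VC [16, 31, 4]
  [17] addr=0x44 blk=4 s=0: VC-HIT | VC [16, 31, 8]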